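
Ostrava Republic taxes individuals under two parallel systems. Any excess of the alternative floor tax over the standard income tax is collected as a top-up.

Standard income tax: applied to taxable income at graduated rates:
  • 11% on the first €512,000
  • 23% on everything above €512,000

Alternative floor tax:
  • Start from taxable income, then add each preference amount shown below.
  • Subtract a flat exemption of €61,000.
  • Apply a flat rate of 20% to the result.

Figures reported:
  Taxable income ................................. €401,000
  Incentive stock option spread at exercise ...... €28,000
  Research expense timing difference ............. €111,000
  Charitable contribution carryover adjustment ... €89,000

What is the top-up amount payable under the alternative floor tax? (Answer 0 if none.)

€69,490

Standard income tax:
  €401,000 × 11% = €44,110

Alternative floor tax:
  Adjusted income: €401,000 + €28,000 + €111,000 + €89,000 = €629,000
  Less exemption €61,000 → base €568,000
  €568,000 × 20% = €113,600

Excess of alternative floor tax over standard income tax: €113,600 − €44,110 = €69,490.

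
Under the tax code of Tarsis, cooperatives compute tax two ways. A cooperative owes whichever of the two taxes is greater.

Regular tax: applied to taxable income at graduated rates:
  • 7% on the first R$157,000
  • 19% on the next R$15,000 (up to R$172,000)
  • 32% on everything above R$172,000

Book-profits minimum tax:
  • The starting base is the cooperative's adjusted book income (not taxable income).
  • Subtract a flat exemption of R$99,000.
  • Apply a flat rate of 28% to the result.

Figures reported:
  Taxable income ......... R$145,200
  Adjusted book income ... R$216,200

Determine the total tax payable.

Book-profits minimum tax:
  Base (adjusted book income): R$216,200
  Less exemption R$99,000 → base R$117,200
  R$117,200 × 28% = R$32,816

Regular tax:
  R$145,200 × 7% = R$10,164

R$32,816 > R$10,164, so the book-profits minimum tax is the binding amount.

R$32,816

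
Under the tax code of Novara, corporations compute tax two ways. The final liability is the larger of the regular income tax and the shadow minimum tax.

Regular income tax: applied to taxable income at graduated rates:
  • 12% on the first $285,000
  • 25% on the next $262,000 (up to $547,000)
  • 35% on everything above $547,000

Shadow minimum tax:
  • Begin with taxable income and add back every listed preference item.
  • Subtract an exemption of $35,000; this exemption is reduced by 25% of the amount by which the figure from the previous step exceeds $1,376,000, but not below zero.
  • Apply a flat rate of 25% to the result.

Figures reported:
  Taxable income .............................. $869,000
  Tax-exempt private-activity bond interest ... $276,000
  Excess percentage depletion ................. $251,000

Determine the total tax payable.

$341,500

Regular income tax:
  $285,000 × 12% = $34,200
  $262,000 × 25% = $65,500
  $322,000 × 35% = $112,700
  → $212,400

Shadow minimum tax:
  Adjusted income: $869,000 + $276,000 + $251,000 = $1,396,000
  Exemption: $35,000 − 25% × ($1,396,000 − $1,376,000) = $35,000 − $5,000 = $30,000
  Base: $1,396,000 − $30,000 = $1,366,000
  $1,366,000 × 25% = $341,500

$341,500 > $212,400, so the shadow minimum tax is the binding amount.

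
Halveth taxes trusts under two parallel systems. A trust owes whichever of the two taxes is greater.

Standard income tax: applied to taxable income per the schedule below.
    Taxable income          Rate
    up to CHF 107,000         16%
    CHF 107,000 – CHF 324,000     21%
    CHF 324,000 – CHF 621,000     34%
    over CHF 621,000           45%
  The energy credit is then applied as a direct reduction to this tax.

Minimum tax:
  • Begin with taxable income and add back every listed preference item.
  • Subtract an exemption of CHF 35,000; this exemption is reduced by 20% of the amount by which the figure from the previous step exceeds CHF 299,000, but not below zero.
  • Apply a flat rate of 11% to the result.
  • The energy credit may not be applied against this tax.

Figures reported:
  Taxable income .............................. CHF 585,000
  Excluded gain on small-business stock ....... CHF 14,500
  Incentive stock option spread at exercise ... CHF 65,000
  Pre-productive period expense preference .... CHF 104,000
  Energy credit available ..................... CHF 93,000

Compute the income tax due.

Standard income tax:
  CHF 107,000 × 16% = CHF 17,120
  CHF 217,000 × 21% = CHF 45,570
  CHF 261,000 × 34% = CHF 88,740
  → CHF 151,430
  Less energy credit CHF 93,000 → CHF 58,430

Minimum tax:
  Adjusted income: CHF 585,000 + CHF 14,500 + CHF 65,000 + CHF 104,000 = CHF 768,500
  Exemption: 20% × (CHF 768,500 − CHF 299,000) = CHF 93,900 ≥ CHF 35,000, so the exemption is fully phased out
  Base: CHF 768,500 − CHF 0 = CHF 768,500
  CHF 768,500 × 11% = CHF 84,535

CHF 84,535 > CHF 58,430, so the minimum tax is the binding amount.

CHF 84,535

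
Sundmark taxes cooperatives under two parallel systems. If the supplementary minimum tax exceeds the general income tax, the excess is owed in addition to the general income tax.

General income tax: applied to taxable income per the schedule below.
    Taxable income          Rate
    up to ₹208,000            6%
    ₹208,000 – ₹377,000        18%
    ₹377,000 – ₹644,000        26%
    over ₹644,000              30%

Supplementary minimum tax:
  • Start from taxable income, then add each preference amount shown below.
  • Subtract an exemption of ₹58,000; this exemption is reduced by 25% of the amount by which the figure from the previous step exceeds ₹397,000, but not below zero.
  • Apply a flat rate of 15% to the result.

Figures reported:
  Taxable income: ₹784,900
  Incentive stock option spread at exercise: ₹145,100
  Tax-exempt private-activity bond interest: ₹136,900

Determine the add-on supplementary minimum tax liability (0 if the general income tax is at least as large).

₹5,445

Supplementary minimum tax:
  Adjusted income: ₹784,900 + ₹145,100 + ₹136,900 = ₹1,066,900
  Exemption: 25% × (₹1,066,900 − ₹397,000) = ₹167,475 ≥ ₹58,000, so the exemption is fully phased out
  Base: ₹1,066,900 − ₹0 = ₹1,066,900
  ₹1,066,900 × 15% = ₹160,035

General income tax:
  ₹208,000 × 6% = ₹12,480
  ₹169,000 × 18% = ₹30,420
  ₹267,000 × 26% = ₹69,420
  ₹140,900 × 30% = ₹42,270
  → ₹154,590

Excess of supplementary minimum tax over general income tax: ₹160,035 − ₹154,590 = ₹5,445.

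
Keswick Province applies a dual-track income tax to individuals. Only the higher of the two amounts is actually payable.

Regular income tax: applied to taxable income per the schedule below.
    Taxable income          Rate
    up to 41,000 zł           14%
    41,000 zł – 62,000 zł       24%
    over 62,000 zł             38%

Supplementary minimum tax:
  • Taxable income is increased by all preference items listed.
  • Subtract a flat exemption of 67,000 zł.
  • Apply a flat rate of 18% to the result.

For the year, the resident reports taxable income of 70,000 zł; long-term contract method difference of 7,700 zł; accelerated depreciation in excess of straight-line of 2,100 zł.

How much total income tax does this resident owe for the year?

13,820 zł

Supplementary minimum tax:
  Adjusted income: 70,000 zł + 7,700 zł + 2,100 zł = 79,800 zł
  Less exemption 67,000 zł → base 12,800 zł
  12,800 zł × 18% = 2,304 zł

Regular income tax:
  41,000 zł × 14% = 5,740 zł
  21,000 zł × 24% = 5,040 zł
  8,000 zł × 38% = 3,040 zł
  → 13,820 zł

13,820 zł > 2,304 zł, so the regular income tax governs.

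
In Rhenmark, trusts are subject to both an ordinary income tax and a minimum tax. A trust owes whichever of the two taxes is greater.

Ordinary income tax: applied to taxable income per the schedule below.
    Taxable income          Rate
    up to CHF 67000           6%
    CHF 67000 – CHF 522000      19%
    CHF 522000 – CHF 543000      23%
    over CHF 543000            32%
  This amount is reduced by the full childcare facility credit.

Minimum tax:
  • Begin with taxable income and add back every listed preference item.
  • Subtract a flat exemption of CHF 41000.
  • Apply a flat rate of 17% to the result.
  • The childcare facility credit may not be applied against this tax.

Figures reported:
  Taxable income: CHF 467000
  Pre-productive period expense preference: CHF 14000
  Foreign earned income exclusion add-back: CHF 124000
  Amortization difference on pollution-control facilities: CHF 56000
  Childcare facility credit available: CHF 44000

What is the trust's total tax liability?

CHF 105400

Minimum tax:
  Adjusted income: CHF 467000 + CHF 14000 + CHF 124000 + CHF 56000 = CHF 661000
  Less exemption CHF 41000 → base CHF 620000
  CHF 620000 × 17% = CHF 105400

Ordinary income tax:
  CHF 67000 × 6% = CHF 4020
  CHF 400000 × 19% = CHF 76000
  → CHF 80020
  Less childcare facility credit CHF 44000 → CHF 36020

CHF 105400 > CHF 36020, so the minimum tax is the binding amount.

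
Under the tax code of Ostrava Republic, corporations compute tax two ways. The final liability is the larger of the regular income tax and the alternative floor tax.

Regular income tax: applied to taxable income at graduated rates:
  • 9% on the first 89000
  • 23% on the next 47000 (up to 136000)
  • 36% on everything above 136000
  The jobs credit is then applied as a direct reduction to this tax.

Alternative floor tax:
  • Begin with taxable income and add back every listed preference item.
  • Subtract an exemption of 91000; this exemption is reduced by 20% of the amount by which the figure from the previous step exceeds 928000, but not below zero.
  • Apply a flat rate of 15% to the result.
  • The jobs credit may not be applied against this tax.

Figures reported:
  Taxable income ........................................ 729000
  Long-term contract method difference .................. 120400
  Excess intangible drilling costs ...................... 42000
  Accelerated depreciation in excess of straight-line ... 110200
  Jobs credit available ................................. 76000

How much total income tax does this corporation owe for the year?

Alternative floor tax:
  Adjusted income: 729000 + 120400 + 42000 + 110200 = 1001600
  Exemption: 91000 − 20% × (1001600 − 928000) = 91000 − 14720 = 76280
  Base: 1001600 − 76280 = 925320
  925320 × 15% = 138798

Regular income tax:
  89000 × 9% = 8010
  47000 × 23% = 10810
  593000 × 36% = 213480
  → 232300
  Less jobs credit 76000 → 156300

156300 > 138798, so the regular income tax governs.

156300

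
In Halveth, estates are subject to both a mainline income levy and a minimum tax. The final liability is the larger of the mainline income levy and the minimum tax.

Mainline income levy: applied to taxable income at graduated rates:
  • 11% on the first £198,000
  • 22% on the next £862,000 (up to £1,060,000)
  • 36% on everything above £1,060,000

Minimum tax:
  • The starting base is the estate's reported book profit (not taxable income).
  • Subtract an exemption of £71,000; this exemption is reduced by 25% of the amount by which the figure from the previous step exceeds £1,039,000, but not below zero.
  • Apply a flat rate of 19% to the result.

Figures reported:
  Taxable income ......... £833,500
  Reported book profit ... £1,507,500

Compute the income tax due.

£286,425

Minimum tax:
  Base (reported book profit): £1,507,500
  Exemption: 25% × (£1,507,500 − £1,039,000) = £117,125 ≥ £71,000, so the exemption is fully phased out
  Base: £1,507,500 − £0 = £1,507,500
  £1,507,500 × 19% = £286,425

Mainline income levy:
  £198,000 × 11% = £21,780
  £635,500 × 22% = £139,810
  → £161,590

£286,425 > £161,590, so the minimum tax is the binding amount.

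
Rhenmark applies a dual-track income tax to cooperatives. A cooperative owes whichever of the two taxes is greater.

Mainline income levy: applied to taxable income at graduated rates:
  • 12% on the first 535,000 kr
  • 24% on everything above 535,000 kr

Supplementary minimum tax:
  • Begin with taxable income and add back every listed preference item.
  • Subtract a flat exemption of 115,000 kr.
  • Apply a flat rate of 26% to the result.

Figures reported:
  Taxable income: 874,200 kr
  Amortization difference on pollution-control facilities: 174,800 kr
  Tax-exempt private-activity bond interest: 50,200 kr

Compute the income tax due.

Mainline income levy:
  535,000 kr × 12% = 64,200 kr
  339,200 kr × 24% = 81,408 kr
  → 145,608 kr

Supplementary minimum tax:
  Adjusted income: 874,200 kr + 174,800 kr + 50,200 kr = 1,099,200 kr
  Less exemption 115,000 kr → base 984,200 kr
  984,200 kr × 26% = 255,892 kr

255,892 kr > 145,608 kr, so the supplementary minimum tax is the binding amount.

255,892 kr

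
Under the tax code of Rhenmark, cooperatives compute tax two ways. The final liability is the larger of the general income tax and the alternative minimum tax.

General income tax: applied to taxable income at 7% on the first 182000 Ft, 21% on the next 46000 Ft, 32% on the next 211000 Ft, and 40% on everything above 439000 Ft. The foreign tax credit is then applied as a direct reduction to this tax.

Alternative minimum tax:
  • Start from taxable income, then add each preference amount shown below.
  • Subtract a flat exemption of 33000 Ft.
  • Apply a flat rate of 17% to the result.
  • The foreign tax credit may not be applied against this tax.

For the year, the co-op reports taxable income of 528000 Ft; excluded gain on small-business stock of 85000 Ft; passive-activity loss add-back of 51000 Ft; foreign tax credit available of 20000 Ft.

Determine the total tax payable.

General income tax:
  182000 Ft × 7% = 12740 Ft
  46000 Ft × 21% = 9660 Ft
  211000 Ft × 32% = 67520 Ft
  89000 Ft × 40% = 35600 Ft
  → 125520 Ft
  Less foreign tax credit 20000 Ft → 105520 Ft

Alternative minimum tax:
  Adjusted income: 528000 Ft + 85000 Ft + 51000 Ft = 664000 Ft
  Less exemption 33000 Ft → base 631000 Ft
  631000 Ft × 17% = 107270 Ft

107270 Ft > 105520 Ft, so the alternative minimum tax is the binding amount.

107270 Ft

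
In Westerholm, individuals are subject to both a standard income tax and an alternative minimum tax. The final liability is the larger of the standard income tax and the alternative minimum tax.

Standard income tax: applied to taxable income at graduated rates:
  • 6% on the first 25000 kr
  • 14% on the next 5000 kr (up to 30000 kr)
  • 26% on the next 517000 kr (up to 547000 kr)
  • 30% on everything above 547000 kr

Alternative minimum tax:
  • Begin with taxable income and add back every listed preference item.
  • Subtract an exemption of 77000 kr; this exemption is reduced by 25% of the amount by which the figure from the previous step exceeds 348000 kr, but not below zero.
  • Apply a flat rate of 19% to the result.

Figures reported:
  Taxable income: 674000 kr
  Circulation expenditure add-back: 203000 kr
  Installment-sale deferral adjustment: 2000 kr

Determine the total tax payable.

Standard income tax:
  25000 kr × 6% = 1500 kr
  5000 kr × 14% = 700 kr
  517000 kr × 26% = 134420 kr
  127000 kr × 30% = 38100 kr
  → 174720 kr

Alternative minimum tax:
  Adjusted income: 674000 kr + 203000 kr + 2000 kr = 879000 kr
  Exemption: 25% × (879000 kr − 348000 kr) = 132750 kr ≥ 77000 kr, so the exemption is fully phased out
  Base: 879000 kr − 0 kr = 879000 kr
  879000 kr × 19% = 167010 kr

174720 kr > 167010 kr, so the standard income tax governs.

174720 kr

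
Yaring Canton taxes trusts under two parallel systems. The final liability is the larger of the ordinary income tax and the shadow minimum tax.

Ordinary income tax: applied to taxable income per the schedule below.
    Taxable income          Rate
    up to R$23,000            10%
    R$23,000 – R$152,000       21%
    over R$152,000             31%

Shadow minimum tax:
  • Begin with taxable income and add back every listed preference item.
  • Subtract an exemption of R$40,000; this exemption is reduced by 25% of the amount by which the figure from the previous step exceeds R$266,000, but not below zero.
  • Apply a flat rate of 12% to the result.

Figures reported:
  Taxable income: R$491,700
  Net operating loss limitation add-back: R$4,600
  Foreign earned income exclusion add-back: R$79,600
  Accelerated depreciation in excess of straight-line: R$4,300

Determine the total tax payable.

R$134,697

Ordinary income tax:
  R$23,000 × 10% = R$2,300
  R$129,000 × 21% = R$27,090
  R$339,700 × 31% = R$105,307
  → R$134,697

Shadow minimum tax:
  Adjusted income: R$491,700 + R$4,600 + R$79,600 + R$4,300 = R$580,200
  Exemption: 25% × (R$580,200 − R$266,000) = R$78,550 ≥ R$40,000, so the exemption is fully phased out
  Base: R$580,200 − R$0 = R$580,200
  R$580,200 × 12% = R$69,624

R$134,697 > R$69,624, so the ordinary income tax governs.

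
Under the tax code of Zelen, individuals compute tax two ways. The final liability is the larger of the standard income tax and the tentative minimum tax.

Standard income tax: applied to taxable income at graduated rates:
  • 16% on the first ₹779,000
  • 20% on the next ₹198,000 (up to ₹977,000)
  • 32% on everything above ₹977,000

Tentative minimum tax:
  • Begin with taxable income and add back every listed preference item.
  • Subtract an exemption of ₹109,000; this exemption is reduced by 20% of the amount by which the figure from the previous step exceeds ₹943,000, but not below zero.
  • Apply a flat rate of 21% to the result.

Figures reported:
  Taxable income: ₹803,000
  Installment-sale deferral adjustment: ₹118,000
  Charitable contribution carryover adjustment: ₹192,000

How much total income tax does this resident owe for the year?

Standard income tax:
  ₹779,000 × 16% = ₹124,640
  ₹24,000 × 20% = ₹4,800
  → ₹129,440

Tentative minimum tax:
  Adjusted income: ₹803,000 + ₹118,000 + ₹192,000 = ₹1,113,000
  Exemption: ₹109,000 − 20% × (₹1,113,000 − ₹943,000) = ₹109,000 − ₹34,000 = ₹75,000
  Base: ₹1,113,000 − ₹75,000 = ₹1,038,000
  ₹1,038,000 × 21% = ₹217,980

₹217,980 > ₹129,440, so the tentative minimum tax is the binding amount.

₹217,980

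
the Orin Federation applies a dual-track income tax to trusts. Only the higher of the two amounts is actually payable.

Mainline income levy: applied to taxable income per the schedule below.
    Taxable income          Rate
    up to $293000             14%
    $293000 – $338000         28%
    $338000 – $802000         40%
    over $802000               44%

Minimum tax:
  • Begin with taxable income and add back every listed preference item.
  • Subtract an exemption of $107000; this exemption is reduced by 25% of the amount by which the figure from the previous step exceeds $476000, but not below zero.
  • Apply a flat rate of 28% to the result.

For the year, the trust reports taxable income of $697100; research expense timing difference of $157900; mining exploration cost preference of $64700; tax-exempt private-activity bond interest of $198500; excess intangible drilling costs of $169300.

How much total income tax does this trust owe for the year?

$360500

Mainline income levy:
  $293000 × 14% = $41020
  $45000 × 28% = $12600
  $359100 × 40% = $143640
  → $197260

Minimum tax:
  Adjusted income: $697100 + $157900 + $64700 + $198500 + $169300 = $1287500
  Exemption: 25% × ($1287500 − $476000) = $202875 ≥ $107000, so the exemption is fully phased out
  Base: $1287500 − $0 = $1287500
  $1287500 × 28% = $360500

$360500 > $197260, so the minimum tax is the binding amount.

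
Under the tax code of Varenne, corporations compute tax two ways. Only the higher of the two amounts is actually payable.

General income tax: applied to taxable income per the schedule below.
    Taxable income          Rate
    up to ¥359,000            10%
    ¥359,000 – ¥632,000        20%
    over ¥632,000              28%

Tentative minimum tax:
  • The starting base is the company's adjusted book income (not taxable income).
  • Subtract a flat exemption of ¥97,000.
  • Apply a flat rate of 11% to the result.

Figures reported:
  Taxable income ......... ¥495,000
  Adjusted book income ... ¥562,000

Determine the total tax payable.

¥63,100

Tentative minimum tax:
  Base (adjusted book income): ¥562,000
  Less exemption ¥97,000 → base ¥465,000
  ¥465,000 × 11% = ¥51,150

General income tax:
  ¥359,000 × 10% = ¥35,900
  ¥136,000 × 20% = ¥27,200
  → ¥63,100

¥63,100 > ¥51,150, so the general income tax governs.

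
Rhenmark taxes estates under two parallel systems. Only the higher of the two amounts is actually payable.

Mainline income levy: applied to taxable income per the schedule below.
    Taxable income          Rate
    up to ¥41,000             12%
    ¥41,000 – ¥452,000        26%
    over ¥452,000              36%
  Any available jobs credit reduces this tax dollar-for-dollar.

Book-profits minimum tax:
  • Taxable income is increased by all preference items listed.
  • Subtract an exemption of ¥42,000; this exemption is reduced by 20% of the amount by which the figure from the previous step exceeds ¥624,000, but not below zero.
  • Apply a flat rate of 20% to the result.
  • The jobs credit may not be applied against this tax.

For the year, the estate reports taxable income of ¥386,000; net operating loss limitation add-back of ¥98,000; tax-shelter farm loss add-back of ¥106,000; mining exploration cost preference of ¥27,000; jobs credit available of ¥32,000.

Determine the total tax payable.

Mainline income levy:
  ¥41,000 × 12% = ¥4,920
  ¥345,000 × 26% = ¥89,700
  → ¥94,620
  Less jobs credit ¥32,000 → ¥62,620

Book-profits minimum tax:
  Adjusted income: ¥386,000 + ¥98,000 + ¥106,000 + ¥27,000 = ¥617,000
  Exemption: ¥617,000 ≤ ¥624,000, so full ¥42,000 applies
  Base: ¥617,000 − ¥42,000 = ¥575,000
  ¥575,000 × 20% = ¥115,000

¥115,000 > ¥62,620, so the book-profits minimum tax is the binding amount.

¥115,000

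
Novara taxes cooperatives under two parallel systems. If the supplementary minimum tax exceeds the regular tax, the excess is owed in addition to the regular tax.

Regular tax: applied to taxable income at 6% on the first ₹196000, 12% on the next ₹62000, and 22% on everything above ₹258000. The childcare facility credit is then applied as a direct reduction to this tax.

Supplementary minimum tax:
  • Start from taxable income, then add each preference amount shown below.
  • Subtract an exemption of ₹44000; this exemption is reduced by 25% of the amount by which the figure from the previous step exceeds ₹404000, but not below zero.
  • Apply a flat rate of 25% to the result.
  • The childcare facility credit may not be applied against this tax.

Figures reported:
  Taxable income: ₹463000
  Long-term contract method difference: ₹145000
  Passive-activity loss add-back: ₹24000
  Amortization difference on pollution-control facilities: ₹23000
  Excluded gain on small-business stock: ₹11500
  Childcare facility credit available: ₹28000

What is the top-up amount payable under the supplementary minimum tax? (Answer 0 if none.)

₹130325

Supplementary minimum tax:
  Adjusted income: ₹463000 + ₹145000 + ₹24000 + ₹23000 + ₹11500 = ₹666500
  Exemption: 25% × (₹666500 − ₹404000) = ₹65625 ≥ ₹44000, so the exemption is fully phased out
  Base: ₹666500 − ₹0 = ₹666500
  ₹666500 × 25% = ₹166625

Regular tax:
  ₹196000 × 6% = ₹11760
  ₹62000 × 12% = ₹7440
  ₹205000 × 22% = ₹45100
  → ₹64300
  Less childcare facility credit ₹28000 → ₹36300

Excess of supplementary minimum tax over regular tax: ₹166625 − ₹36300 = ₹130325.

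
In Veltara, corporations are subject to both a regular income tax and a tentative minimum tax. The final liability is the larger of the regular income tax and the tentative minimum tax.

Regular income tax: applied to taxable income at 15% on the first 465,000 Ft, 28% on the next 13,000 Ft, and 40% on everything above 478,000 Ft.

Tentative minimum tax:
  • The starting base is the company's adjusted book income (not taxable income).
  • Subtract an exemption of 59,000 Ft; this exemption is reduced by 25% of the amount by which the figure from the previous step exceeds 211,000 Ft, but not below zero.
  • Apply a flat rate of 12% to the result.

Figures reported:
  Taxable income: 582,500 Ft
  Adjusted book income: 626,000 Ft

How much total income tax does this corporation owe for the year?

115,190 Ft

Regular income tax:
  465,000 Ft × 15% = 69,750 Ft
  13,000 Ft × 28% = 3,640 Ft
  104,500 Ft × 40% = 41,800 Ft
  → 115,190 Ft

Tentative minimum tax:
  Base (adjusted book income): 626,000 Ft
  Exemption: 25% × (626,000 Ft − 211,000 Ft) = 103,750 Ft ≥ 59,000 Ft, so the exemption is fully phased out
  Base: 626,000 Ft − 0 Ft = 626,000 Ft
  626,000 Ft × 12% = 75,120 Ft

115,190 Ft > 75,120 Ft, so the regular income tax governs.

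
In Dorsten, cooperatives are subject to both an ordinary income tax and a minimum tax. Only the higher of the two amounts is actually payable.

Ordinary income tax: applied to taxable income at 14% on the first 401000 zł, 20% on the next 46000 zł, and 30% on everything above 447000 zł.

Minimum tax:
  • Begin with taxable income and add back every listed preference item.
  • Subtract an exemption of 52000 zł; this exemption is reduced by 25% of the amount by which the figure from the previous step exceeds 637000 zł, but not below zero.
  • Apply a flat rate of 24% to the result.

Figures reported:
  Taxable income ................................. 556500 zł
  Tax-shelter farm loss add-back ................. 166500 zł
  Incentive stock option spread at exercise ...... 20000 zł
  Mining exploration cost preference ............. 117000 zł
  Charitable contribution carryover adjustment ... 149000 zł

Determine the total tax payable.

242160 zł

Ordinary income tax:
  401000 zł × 14% = 56140 zł
  46000 zł × 20% = 9200 zł
  109500 zł × 30% = 32850 zł
  → 98190 zł

Minimum tax:
  Adjusted income: 556500 zł + 166500 zł + 20000 zł + 117000 zł + 149000 zł = 1009000 zł
  Exemption: 25% × (1009000 zł − 637000 zł) = 93000 zł ≥ 52000 zł, so the exemption is fully phased out
  Base: 1009000 zł − 0 zł = 1009000 zł
  1009000 zł × 24% = 242160 zł

242160 zł > 98190 zł, so the minimum tax is the binding amount.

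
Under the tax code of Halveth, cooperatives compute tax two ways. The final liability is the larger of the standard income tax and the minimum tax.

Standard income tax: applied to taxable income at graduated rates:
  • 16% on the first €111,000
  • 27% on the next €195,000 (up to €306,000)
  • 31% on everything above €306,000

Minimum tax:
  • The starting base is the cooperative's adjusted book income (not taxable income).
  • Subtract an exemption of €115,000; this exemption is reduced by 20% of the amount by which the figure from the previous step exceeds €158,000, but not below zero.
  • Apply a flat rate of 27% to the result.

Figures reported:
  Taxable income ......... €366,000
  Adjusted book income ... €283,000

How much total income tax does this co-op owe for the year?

€89,010

Minimum tax:
  Base (adjusted book income): €283,000
  Exemption: €115,000 − 20% × (€283,000 − €158,000) = €115,000 − €25,000 = €90,000
  Base: €283,000 − €90,000 = €193,000
  €193,000 × 27% = €52,110

Standard income tax:
  €111,000 × 16% = €17,760
  €195,000 × 27% = €52,650
  €60,000 × 31% = €18,600
  → €89,010

€89,010 > €52,110, so the standard income tax governs.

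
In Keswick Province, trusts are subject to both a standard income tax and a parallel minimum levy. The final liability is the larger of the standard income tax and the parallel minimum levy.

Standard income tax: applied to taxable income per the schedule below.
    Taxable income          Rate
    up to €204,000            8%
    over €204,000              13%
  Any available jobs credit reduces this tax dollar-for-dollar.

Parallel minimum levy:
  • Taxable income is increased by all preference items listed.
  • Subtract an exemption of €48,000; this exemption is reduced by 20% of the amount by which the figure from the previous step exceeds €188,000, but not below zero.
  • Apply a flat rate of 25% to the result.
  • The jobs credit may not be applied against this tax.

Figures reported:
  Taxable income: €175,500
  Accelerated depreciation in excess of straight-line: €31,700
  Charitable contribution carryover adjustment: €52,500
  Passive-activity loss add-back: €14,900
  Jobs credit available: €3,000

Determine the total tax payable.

€60,980

Parallel minimum levy:
  Adjusted income: €175,500 + €31,700 + €52,500 + €14,900 = €274,600
  Exemption: €48,000 − 20% × (€274,600 − €188,000) = €48,000 − €17,320 = €30,680
  Base: €274,600 − €30,680 = €243,920
  €243,920 × 25% = €60,980

Standard income tax:
  €175,500 × 8% = €14,040
  Less jobs credit €3,000 → €11,040

€60,980 > €11,040, so the parallel minimum levy is the binding amount.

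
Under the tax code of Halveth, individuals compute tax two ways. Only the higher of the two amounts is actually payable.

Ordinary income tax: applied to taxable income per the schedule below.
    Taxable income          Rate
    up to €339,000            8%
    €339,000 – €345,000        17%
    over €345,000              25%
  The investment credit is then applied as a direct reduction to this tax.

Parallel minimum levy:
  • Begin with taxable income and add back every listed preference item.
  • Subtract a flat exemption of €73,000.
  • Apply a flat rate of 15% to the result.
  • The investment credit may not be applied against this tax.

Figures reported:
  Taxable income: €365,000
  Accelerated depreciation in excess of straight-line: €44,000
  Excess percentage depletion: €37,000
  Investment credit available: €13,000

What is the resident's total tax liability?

€55,950

Ordinary income tax:
  €339,000 × 8% = €27,120
  €6,000 × 17% = €1,020
  €20,000 × 25% = €5,000
  → €33,140
  Less investment credit €13,000 → €20,140

Parallel minimum levy:
  Adjusted income: €365,000 + €44,000 + €37,000 = €446,000
  Less exemption €73,000 → base €373,000
  €373,000 × 15% = €55,950

€55,950 > €20,140, so the parallel minimum levy is the binding amount.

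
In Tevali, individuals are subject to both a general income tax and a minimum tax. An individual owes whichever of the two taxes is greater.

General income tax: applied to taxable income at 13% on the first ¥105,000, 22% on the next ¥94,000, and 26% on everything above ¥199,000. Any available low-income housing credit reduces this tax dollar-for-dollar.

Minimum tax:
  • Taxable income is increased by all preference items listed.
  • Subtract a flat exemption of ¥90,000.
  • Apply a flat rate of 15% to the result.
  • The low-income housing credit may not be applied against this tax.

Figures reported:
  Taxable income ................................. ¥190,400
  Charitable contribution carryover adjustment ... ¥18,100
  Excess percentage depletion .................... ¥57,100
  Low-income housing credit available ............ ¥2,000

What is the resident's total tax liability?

General income tax:
  ¥105,000 × 13% = ¥13,650
  ¥85,400 × 22% = ¥18,788
  → ¥32,438
  Less low-income housing credit ¥2,000 → ¥30,438

Minimum tax:
  Adjusted income: ¥190,400 + ¥18,100 + ¥57,100 = ¥265,600
  Less exemption ¥90,000 → base ¥175,600
  ¥175,600 × 15% = ¥26,340

¥30,438 > ¥26,340, so the general income tax governs.

¥30,438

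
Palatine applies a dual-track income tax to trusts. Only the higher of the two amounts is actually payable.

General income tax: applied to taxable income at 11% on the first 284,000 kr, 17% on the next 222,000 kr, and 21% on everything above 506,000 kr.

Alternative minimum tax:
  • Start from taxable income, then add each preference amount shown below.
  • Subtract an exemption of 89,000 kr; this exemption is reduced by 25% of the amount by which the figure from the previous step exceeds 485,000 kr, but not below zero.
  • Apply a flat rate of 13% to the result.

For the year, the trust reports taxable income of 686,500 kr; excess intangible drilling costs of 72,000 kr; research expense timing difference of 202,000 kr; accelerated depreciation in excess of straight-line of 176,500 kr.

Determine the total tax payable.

Alternative minimum tax:
  Adjusted income: 686,500 kr + 72,000 kr + 202,000 kr + 176,500 kr = 1,137,000 kr
  Exemption: 25% × (1,137,000 kr − 485,000 kr) = 163,000 kr ≥ 89,000 kr, so the exemption is fully phased out
  Base: 1,137,000 kr − 0 kr = 1,137,000 kr
  1,137,000 kr × 13% = 147,810 kr

General income tax:
  284,000 kr × 11% = 31,240 kr
  222,000 kr × 17% = 37,740 kr
  180,500 kr × 21% = 37,905 kr
  → 106,885 kr

147,810 kr > 106,885 kr, so the alternative minimum tax is the binding amount.

147,810 kr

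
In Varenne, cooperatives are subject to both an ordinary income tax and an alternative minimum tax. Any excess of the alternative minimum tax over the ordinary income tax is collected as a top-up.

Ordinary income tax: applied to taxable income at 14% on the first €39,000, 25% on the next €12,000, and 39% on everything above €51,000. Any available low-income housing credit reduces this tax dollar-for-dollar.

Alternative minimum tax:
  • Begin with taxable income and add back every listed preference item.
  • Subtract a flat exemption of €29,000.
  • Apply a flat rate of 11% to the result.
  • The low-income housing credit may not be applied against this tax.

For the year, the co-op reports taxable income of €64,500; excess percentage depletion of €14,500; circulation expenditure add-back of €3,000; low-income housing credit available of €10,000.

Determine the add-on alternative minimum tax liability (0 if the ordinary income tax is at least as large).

€2,105

Alternative minimum tax:
  Adjusted income: €64,500 + €14,500 + €3,000 = €82,000
  Less exemption €29,000 → base €53,000
  €53,000 × 11% = €5,830

Ordinary income tax:
  €39,000 × 14% = €5,460
  €12,000 × 25% = €3,000
  €13,500 × 39% = €5,265
  → €13,725
  Less low-income housing credit €10,000 → €3,725

Excess of alternative minimum tax over ordinary income tax: €5,830 − €3,725 = €2,105.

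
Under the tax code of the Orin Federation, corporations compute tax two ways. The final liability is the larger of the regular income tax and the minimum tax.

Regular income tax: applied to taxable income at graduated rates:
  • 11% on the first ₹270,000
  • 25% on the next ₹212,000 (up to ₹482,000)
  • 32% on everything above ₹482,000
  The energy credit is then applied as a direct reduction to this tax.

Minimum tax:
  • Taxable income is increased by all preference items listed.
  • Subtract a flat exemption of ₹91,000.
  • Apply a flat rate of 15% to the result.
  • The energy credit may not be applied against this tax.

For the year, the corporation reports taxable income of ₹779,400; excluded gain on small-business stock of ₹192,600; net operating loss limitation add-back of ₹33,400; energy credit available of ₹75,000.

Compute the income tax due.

₹137,160

Minimum tax:
  Adjusted income: ₹779,400 + ₹192,600 + ₹33,400 = ₹1,005,400
  Less exemption ₹91,000 → base ₹914,400
  ₹914,400 × 15% = ₹137,160

Regular income tax:
  ₹270,000 × 11% = ₹29,700
  ₹212,000 × 25% = ₹53,000
  ₹297,400 × 32% = ₹95,168
  → ₹177,868
  Less energy credit ₹75,000 → ₹102,868

₹137,160 > ₹102,868, so the minimum tax is the binding amount.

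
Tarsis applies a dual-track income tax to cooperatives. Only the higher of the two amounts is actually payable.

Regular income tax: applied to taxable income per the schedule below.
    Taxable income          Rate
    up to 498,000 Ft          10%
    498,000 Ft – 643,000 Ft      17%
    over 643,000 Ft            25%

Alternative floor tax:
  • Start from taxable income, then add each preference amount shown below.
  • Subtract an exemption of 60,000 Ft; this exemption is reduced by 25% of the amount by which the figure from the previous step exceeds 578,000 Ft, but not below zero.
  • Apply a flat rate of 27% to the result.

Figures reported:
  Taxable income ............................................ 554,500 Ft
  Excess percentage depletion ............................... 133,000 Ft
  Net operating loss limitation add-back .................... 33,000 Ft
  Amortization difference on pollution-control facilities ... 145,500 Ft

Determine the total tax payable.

233,820 Ft

Regular income tax:
  498,000 Ft × 10% = 49,800 Ft
  56,500 Ft × 17% = 9,605 Ft
  → 59,405 Ft

Alternative floor tax:
  Adjusted income: 554,500 Ft + 133,000 Ft + 33,000 Ft + 145,500 Ft = 866,000 Ft
  Exemption: 25% × (866,000 Ft − 578,000 Ft) = 72,000 Ft ≥ 60,000 Ft, so the exemption is fully phased out
  Base: 866,000 Ft − 0 Ft = 866,000 Ft
  866,000 Ft × 27% = 233,820 Ft

233,820 Ft > 59,405 Ft, so the alternative floor tax is the binding amount.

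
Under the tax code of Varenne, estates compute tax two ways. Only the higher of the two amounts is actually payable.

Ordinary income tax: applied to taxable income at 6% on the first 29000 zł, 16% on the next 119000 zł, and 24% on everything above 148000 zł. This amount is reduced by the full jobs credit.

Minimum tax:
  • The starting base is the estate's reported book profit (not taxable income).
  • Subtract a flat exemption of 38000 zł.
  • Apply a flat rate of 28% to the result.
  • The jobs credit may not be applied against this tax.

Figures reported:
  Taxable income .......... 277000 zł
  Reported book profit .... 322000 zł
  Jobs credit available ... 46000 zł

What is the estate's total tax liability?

79520 zł

Ordinary income tax:
  29000 zł × 6% = 1740 zł
  119000 zł × 16% = 19040 zł
  129000 zł × 24% = 30960 zł
  → 51740 zł
  Less jobs credit 46000 zł → 5740 zł

Minimum tax:
  Base (reported book profit): 322000 zł
  Less exemption 38000 zł → base 284000 zł
  284000 zł × 28% = 79520 zł

79520 zł > 5740 zł, so the minimum tax is the binding amount.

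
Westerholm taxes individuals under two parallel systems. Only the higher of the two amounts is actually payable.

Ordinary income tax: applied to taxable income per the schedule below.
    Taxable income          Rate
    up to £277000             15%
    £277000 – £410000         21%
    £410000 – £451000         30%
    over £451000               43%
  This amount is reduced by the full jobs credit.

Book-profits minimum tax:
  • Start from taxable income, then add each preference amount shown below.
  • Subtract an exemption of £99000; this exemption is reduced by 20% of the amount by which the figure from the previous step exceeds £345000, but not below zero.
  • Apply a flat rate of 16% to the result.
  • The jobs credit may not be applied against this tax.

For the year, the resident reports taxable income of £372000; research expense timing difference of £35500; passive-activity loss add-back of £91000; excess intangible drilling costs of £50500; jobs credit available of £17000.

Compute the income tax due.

£78528

Book-profits minimum tax:
  Adjusted income: £372000 + £35500 + £91000 + £50500 = £549000
  Exemption: £99000 − 20% × (£549000 − £345000) = £99000 − £40800 = £58200
  Base: £549000 − £58200 = £490800
  £490800 × 16% = £78528

Ordinary income tax:
  £277000 × 15% = £41550
  £95000 × 21% = £19950
  → £61500
  Less jobs credit £17000 → £44500

£78528 > £44500, so the book-profits minimum tax is the binding amount.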